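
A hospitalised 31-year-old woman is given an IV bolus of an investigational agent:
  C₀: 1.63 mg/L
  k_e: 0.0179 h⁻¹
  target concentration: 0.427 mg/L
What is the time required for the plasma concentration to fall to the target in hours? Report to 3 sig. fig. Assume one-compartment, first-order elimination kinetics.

74.8 h

t = ln(C₀ / C) / k = ln(1.630 / 0.427) / 0.01790
  = ln(3.817) / 0.01790 = 1.339 / 0.01790 = 74.80 h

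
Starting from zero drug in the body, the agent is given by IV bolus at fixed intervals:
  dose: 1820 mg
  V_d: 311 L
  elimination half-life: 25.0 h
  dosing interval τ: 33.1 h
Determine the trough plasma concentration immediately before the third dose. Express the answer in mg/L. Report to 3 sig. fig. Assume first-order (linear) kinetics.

C₀ per dose = Dose / Vd = 1820 / 311 = 5.852 mg/L
k = ln2 / t½ = 0.693147 / 25.0 = 0.02773 h⁻¹
Fraction remaining after one interval: r = e^(−kτ) = e^(−0.02773 × 33.1) = 0.3994
Before dose 3, 2 doses have been given (aged 1τ, 2τ).
C_trough = C₀ × (r + r²) = 5.852 × (0.3994 + 0.1595) = 3.271 mg/L

3.27 mg/L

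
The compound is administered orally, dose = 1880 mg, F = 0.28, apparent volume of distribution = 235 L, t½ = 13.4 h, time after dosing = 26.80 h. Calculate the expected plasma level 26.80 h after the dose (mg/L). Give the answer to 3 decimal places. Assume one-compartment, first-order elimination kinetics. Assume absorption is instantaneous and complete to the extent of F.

Amount reaching circulation = F × Dose = 0.28 × 1880 = 526.4 mg
C₀ = F·Dose / Vd = 526.4 / 235 = 2.240 mg/L
k = ln2 / t½ = 0.693147 / 13.4 = 0.05173 h⁻¹
t / t½ = 26.80 / 13.4 = 2 half-lives
C = C₀ × (1/2)^2 = 2.240 × 0.2500 = 0.5600 mg/L

0.560 mg/L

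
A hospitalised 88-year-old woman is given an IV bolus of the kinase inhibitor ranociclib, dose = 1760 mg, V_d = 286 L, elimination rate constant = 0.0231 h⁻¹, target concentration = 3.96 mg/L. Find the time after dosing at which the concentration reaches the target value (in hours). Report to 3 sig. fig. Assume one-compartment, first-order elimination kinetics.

C₀ = Dose / Vd = 1760 / 286 = 6.154 mg/L
t = ln(C₀ / C) / k = ln(6.154 / 3.96) / 0.02310
  = ln(1.554) / 0.02310 = 0.4408 / 0.02310 = 19.08 h

19.1 h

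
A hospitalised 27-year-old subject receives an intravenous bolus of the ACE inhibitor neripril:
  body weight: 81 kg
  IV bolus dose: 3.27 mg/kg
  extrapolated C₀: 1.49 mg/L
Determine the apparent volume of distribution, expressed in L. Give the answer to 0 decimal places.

Dose = 3.27 × 81 = 264.9 mg
Vd = Dose / C₀ = 264.9 / 1.49 = 177.8 L

178 L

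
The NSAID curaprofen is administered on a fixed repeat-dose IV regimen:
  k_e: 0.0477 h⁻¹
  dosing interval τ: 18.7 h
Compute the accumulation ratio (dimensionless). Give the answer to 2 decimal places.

1.69

e^(−kτ) = e^(−0.04770 × 18.7) = 0.4098
Accumulation ratio R = 1 / (1 − e^(−kτ)) = 1 / (1 − 0.4098) = 1.694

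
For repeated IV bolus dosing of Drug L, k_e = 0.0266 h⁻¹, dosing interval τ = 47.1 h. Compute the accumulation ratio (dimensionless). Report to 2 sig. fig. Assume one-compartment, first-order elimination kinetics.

1.4

e^(−kτ) = e^(−0.02660 × 47.1) = 0.2857
Accumulation ratio R = 1 / (1 − e^(−kτ)) = 1 / (1 − 0.2857) = 1.400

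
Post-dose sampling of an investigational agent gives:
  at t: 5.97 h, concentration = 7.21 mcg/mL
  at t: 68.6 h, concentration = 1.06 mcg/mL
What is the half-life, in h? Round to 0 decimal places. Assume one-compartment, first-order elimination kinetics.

23 h

k = ln(C₁/C₂) / (t₂ − t₁) = ln(7.21/1.06) / (68.6 − 5.97)
  = 1.917 / 62.63 = 0.03061 h⁻¹
t½ = ln2 / k = 0.693147 / 0.03061 = 22.64 h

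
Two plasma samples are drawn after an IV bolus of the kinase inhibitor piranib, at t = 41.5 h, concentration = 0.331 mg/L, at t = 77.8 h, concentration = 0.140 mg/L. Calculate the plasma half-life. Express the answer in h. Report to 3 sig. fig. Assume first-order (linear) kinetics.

k = ln(C₁/C₂) / (t₂ − t₁) = ln(0.331/0.140) / (77.8 − 41.5)
  = 0.8605 / 36.30 = 0.02371 h⁻¹
t½ = ln2 / k = 0.693147 / 0.02371 = 29.23 h

29.2 h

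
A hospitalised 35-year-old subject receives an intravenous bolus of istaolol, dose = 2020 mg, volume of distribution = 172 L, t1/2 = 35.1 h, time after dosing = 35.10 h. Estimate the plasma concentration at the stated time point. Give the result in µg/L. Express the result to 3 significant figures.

C₀ = Dose / Vd = 2020 / 172 = 11.74 mg/L
k = ln2 / t½ = 0.693147 / 35.1 = 0.01975 h⁻¹
t / t½ = 35.10 / 35.1 = 1 half-lives
C = C₀ × (1/2)^1 = 11.74 × 0.5000 = 5.870 mg/L
Convert: 5.870 mg/L × 1000 = 5870 µg/L

5870 µg/L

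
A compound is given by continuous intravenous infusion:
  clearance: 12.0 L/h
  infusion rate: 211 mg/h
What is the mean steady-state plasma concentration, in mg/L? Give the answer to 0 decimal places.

At steady state Css = R₀ / CL = 211 / 12.00 = 17.58 mg/L

18 mg/L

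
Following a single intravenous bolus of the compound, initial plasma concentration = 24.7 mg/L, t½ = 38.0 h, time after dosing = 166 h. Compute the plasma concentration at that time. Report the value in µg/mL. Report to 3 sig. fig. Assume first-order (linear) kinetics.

k = ln2 / t½ = 0.693147 / 38.0 = 0.01824 h⁻¹
C = C₀ · e^(−k·t) = 24.70 × e^(−0.01824 × 166)
  = 24.70 × 0.04842 = 1.196 mg/L
(1.196 mg/L = 1.196 µg/mL)

1.20 µg/mL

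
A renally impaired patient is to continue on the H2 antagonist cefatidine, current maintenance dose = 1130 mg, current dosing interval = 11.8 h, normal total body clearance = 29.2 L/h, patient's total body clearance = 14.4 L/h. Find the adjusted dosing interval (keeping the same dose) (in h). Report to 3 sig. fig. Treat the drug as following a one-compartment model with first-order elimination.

To keep the same average steady-state level, dosing rate must scale with clearance.
CL ratio = 14.4 / 29.2 = 0.4932
New interval (same dose) = 11.8 / 0.4932 = 23.93 h

23.9 h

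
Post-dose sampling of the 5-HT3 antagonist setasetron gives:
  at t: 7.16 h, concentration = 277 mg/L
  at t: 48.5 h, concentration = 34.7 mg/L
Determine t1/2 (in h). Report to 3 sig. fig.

13.8 h

k = ln(C₁/C₂) / (t₂ − t₁) = ln(277/34.7) / (48.5 − 7.16)
  = 2.077 / 41.34 = 0.05024 h⁻¹
t½ = ln2 / k = 0.693147 / 0.05024 = 13.80 h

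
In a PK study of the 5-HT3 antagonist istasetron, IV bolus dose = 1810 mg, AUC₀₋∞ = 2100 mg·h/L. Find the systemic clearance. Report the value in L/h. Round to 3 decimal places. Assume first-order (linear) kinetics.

0.862 L/h

CL = Dose / AUC = 1810 / 2100 = 0.8619 L/h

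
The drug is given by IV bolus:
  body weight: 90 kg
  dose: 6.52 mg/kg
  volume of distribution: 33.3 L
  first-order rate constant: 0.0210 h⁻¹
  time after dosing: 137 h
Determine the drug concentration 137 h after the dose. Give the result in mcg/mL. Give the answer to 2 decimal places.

0.99 mcg/mL

Total dose = 6.52 × 90 = 586.8 mg
C₀ = Dose / Vd = 586.8 / 33.3 = 17.62 mg/L
C = C₀ · e^(−k·t) = 17.62 × e^(−0.02100 × 137)
  = 17.62 × 0.05630 = 0.9920 mg/L
(0.9920 mg/L = 0.9920 mcg/mL)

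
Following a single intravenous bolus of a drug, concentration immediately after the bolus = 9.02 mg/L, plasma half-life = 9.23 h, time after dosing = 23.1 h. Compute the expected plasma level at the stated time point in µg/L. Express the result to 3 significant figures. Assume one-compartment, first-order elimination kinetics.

k = ln2 / t½ = 0.693147 / 9.23 = 0.07510 h⁻¹
C = C₀ · e^(−k·t) = 9.020 × e^(−0.07510 × 23.1)
  = 9.020 × 0.1764 = 1.591 mg/L
Convert: 1.591 mg/L × 1000 = 1591 µg/L

1590 µg/L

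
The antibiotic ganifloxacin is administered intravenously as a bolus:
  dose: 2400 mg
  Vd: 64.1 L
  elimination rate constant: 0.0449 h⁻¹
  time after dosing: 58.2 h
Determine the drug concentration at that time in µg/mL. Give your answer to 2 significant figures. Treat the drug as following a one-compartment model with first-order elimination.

2.7 µg/mL

C₀ = Dose / Vd = 2400 / 64.1 = 37.44 mg/L
C = C₀ · e^(−k·t) = 37.44 × e^(−0.04490 × 58.2)
  = 37.44 × 0.07330 = 2.744 mg/L
(2.744 mg/L = 2.744 µg/mL)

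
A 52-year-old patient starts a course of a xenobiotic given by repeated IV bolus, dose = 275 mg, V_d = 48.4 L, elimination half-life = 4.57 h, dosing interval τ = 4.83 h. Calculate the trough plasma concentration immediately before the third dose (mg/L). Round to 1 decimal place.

4.0 mg/L

C₀ per dose = Dose / Vd = 275 / 48.4 = 5.682 mg/L
k = ln2 / t½ = 0.693147 / 4.57 = 0.1517 h⁻¹
Fraction remaining after one interval: r = e^(−kτ) = e^(−0.1517 × 4.83) = 0.4806
Before dose 3, 2 doses have been given (aged 1τ, 2τ).
C_trough = C₀ × (r + r²) = 5.682 × (0.4806 + 0.2310) = 4.043 mg/L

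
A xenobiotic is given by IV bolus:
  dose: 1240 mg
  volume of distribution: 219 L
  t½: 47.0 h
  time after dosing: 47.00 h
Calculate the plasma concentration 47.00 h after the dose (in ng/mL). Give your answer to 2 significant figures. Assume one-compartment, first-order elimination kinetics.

2800 ng/mL

C₀ = Dose / Vd = 1240 / 219 = 5.662 mg/L
k = ln2 / t½ = 0.693147 / 47.0 = 0.01475 h⁻¹
t / t½ = 47.00 / 47.0 = 1 half-lives
C = C₀ × (1/2)^1 = 5.662 × 0.5000 = 2.831 mg/L
Convert: 2.831 mg/L × 1000 = 2831 ng/mL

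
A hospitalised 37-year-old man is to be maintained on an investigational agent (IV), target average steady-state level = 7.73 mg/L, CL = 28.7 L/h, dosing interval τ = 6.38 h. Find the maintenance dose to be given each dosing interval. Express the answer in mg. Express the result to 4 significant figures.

At steady state, Dose/τ = Css × CL.
Dose = Css × CL × τ = 7.73 × 28.70 × 6.38 = 1415 mg

1415 mg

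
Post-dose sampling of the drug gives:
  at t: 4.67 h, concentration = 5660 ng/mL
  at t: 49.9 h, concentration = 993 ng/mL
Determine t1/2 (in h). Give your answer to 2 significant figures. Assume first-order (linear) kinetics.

18 h

k = ln(C₁/C₂) / (t₂ − t₁) = ln(5660/993) / (49.9 − 4.67)
  = 1.740 / 45.23 = 0.03847 h⁻¹
t½ = ln2 / k = 0.693147 / 0.03847 = 18.02 h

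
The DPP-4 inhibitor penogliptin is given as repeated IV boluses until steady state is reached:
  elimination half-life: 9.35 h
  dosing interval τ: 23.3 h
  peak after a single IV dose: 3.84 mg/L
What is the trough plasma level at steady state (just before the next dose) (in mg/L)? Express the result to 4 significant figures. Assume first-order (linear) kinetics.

k = ln2 / t½ = 0.693147 / 9.35 = 0.07413 h⁻¹
e^(−kτ) = e^(−0.07413 × 23.3) = 0.1778
Accumulation ratio R = 1 / (1 − e^(−kτ)) = 1 / (1 − 0.1778) = 1.216
Steady-state trough = C₀ × R × e^(−kτ) = 3.84 × 1.216 × 0.1778 = 0.8302 mg/L

0.8302 mg/L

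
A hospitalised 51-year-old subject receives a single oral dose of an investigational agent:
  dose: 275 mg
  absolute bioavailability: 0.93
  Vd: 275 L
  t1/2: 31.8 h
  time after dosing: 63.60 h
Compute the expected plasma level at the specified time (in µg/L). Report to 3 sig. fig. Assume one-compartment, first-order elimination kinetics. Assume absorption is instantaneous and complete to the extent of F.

233 µg/L

Amount reaching circulation = F × Dose = 0.93 × 275.0 = 255.8 mg
C₀ = F·Dose / Vd = 255.8 / 275 = 0.9302 mg/L
k = ln2 / t½ = 0.693147 / 31.8 = 0.02180 h⁻¹
t / t½ = 63.60 / 31.8 = 2 half-lives
C = C₀ × (1/2)^2 = 0.9302 × 0.2500 = 0.2326 mg/L
Convert: 0.2326 mg/L × 1000 = 232.6 µg/L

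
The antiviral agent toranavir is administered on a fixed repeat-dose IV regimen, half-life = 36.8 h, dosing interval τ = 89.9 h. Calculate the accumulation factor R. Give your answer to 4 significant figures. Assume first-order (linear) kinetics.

1.225

k = ln2 / t½ = 0.693147 / 36.8 = 0.01884 h⁻¹
e^(−kτ) = e^(−0.01884 × 89.9) = 0.1838
Accumulation ratio R = 1 / (1 − e^(−kτ)) = 1 / (1 − 0.1838) = 1.225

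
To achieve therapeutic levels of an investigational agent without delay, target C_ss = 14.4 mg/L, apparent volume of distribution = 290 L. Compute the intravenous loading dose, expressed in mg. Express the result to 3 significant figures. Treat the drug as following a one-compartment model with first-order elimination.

4180 mg

LD = Css × Vd = 14.4 × 290 = 4176 mg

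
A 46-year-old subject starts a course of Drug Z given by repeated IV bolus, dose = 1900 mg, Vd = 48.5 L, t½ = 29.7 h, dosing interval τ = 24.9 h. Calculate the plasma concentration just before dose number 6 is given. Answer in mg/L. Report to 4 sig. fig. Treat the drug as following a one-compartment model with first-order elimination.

C₀ per dose = Dose / Vd = 1900 / 48.5 = 39.18 mg/L
k = ln2 / t½ = 0.693147 / 29.7 = 0.02334 h⁻¹
Fraction remaining after one interval: r = e^(−kτ) = e^(−0.02334 × 24.9) = 0.5592
Before dose 6, 5 doses have been given (aged 1τ, 2τ, 3τ, 4τ, 5τ).
C_trough = C₀ × (r + r² + … + r^5) = C₀ × r(1−r^5)/(1−r)
        = 39.18 × 0.5592 × (1 − 0.05468) / (1 − 0.5592) = 46.99 mg/L

46.99 mg/L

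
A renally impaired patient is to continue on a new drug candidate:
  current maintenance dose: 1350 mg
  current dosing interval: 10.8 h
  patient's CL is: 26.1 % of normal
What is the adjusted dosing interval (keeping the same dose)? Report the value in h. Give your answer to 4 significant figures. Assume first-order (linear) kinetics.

41.38 h

To keep the same average steady-state level, dosing rate must scale with clearance.
CL ratio = 26.1 / 100 = 0.2610
New interval (same dose) = 10.8 / 0.2610 = 41.38 h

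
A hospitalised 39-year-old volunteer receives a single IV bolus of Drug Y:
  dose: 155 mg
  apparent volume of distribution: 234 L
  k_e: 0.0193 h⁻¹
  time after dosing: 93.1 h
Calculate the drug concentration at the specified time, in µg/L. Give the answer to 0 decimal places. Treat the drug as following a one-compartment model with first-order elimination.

110 µg/L

C₀ = Dose / Vd = 155.0 / 234 = 0.6624 mg/L
C = C₀ · e^(−k·t) = 0.6624 × e^(−0.01930 × 93.1)
  = 0.6624 × 0.1658 = 0.1098 mg/L
Convert: 0.1098 mg/L × 1000 = 109.8 µg/L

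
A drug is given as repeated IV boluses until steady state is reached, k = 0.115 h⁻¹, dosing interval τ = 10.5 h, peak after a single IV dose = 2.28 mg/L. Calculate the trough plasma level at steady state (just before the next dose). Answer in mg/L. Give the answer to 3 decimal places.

e^(−kτ) = e^(−0.1150 × 10.5) = 0.2989
Accumulation ratio R = 1 / (1 − e^(−kτ)) = 1 / (1 − 0.2989) = 1.426
Steady-state trough = C₀ × R × e^(−kτ) = 2.28 × 1.426 × 0.2989 = 0.9718 mg/L

0.972 mg/L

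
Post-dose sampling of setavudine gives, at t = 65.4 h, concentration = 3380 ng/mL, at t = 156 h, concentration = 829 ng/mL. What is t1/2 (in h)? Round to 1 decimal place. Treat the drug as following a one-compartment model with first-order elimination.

k = ln(C₁/C₂) / (t₂ − t₁) = ln(3380/829) / (156 − 65.4)
  = 1.405 / 90.60 = 0.01551 h⁻¹
t½ = ln2 / k = 0.693147 / 0.01551 = 44.69 h

44.7 h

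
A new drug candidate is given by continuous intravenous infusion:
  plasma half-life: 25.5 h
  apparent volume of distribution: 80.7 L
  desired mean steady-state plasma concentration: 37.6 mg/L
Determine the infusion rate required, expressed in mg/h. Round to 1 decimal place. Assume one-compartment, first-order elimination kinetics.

k = ln2 / t½ = 0.693147 / 25.5 = 0.02718 h⁻¹
CL = k × Vd = 0.02718 × 80.7 = 2.193 L/h
At steady state, infusion rate R₀ = Css × CL = 37.6 × 2.193 = 82.46 mg/h

82.5 mg/h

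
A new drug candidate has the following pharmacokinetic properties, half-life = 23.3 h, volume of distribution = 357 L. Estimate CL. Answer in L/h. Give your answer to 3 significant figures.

10.6 L/h

k = ln2 / t½ = 0.693147 / 23.3 = 0.02975 h⁻¹
CL = k × Vd = 0.02975 × 357 = 10.62 L/h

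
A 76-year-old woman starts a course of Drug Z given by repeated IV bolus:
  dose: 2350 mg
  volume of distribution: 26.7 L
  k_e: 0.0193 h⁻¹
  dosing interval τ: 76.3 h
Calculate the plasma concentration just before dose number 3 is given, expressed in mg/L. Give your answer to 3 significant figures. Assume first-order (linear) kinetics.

24.8 mg/L

C₀ per dose = Dose / Vd = 2350 / 26.7 = 88.01 mg/L
Fraction remaining after one interval: r = e^(−kτ) = e^(−0.01930 × 76.3) = 0.2293
Before dose 3, 2 doses have been given (aged 1τ, 2τ).
C_trough = C₀ × (r + r²) = 88.01 × (0.2293 + 0.05258) = 24.81 mg/L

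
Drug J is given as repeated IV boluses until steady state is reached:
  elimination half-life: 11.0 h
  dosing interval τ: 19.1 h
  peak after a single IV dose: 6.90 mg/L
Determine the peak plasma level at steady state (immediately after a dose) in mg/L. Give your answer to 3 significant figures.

k = ln2 / t½ = 0.693147 / 11.0 = 0.06301 h⁻¹
e^(−kτ) = e^(−0.06301 × 19.1) = 0.3001
Accumulation ratio R = 1 / (1 − e^(−kτ)) = 1 / (1 − 0.3001) = 1.429
Steady-state peak = C₀ × R = 6.90 × 1.429 = 9.860 mg/L

9.86 mg/L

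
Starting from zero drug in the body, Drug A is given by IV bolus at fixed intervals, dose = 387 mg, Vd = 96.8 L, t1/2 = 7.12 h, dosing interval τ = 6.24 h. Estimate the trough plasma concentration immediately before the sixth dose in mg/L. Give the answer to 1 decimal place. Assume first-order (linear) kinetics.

C₀ per dose = Dose / Vd = 387 / 96.8 = 3.998 mg/L
k = ln2 / t½ = 0.693147 / 7.12 = 0.09735 h⁻¹
Fraction remaining after one interval: r = e^(−kτ) = e^(−0.09735 × 6.24) = 0.5447
Before dose 6, 5 doses have been given (aged 1τ, 2τ, 3τ, 4τ, 5τ).
C_trough = C₀ × (r + r² + … + r^5) = C₀ × r(1−r^5)/(1−r)
        = 3.998 × 0.5447 × (1 − 0.04795) / (1 − 0.5447) = 4.554 mg/L

4.6 mg/L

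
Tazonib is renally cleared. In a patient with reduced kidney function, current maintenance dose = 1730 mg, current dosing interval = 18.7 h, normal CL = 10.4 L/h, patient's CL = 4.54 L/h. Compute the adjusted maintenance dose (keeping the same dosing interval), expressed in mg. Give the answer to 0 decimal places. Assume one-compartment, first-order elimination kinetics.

To keep the same average steady-state level, dosing rate must scale with clearance.
CL ratio = 4.54 / 10.4 = 0.4365
New dose (same interval) = 1730 × 0.4365 = 755.1 mg

755 mg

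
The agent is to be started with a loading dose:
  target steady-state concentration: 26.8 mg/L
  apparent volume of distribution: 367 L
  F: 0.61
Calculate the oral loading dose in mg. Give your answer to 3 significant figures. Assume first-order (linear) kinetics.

16100 mg

LD = Css × Vd / F = 26.8 × 367 / 0.61 = 16120 mg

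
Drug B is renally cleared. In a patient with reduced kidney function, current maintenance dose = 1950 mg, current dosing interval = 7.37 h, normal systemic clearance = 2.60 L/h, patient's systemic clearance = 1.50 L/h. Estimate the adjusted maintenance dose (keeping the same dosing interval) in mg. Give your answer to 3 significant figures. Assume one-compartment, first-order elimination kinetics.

To keep the same average steady-state level, dosing rate must scale with clearance.
CL ratio = 1.50 / 2.60 = 0.5769
New dose (same interval) = 1950 × 0.5769 = 1125 mg

1130 mg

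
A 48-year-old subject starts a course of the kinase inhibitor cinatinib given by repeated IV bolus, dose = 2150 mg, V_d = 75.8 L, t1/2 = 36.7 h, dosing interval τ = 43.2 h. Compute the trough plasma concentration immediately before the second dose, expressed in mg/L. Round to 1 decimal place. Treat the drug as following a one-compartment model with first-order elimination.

12.5 mg/L

C₀ per dose = Dose / Vd = 2150 / 75.8 = 28.36 mg/L
k = ln2 / t½ = 0.693147 / 36.7 = 0.01889 h⁻¹
Fraction remaining after one interval: r = e^(−kτ) = e^(−0.01889 × 43.2) = 0.4422
Before dose 2, 1 dose has been given (aged 1τ).
C_trough = C₀ × r = 28.36 × 0.4422 = 12.54 mg/L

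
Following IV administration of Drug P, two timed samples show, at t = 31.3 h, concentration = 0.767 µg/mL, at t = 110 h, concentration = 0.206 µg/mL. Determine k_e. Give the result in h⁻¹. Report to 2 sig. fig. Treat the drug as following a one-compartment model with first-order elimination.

k = ln(C₁/C₂) / (t₂ − t₁) = ln(0.767/0.206) / (110 − 31.3)
  = 1.315 / 78.70 = 0.01671 h⁻¹

0.017 h⁻¹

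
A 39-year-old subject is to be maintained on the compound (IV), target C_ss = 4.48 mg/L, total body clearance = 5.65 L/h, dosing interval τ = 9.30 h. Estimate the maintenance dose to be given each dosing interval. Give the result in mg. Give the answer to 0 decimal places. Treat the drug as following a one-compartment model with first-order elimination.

235 mg

At steady state, Dose/τ = Css × CL.
Dose = Css × CL × τ = 4.48 × 5.650 × 9.30 = 235.4 mg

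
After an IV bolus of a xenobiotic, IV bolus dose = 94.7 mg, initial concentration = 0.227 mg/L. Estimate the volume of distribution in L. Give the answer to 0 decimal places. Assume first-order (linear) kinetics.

417 L

Vd = Dose / C₀ = 94.70 / 0.227 = 417.2 L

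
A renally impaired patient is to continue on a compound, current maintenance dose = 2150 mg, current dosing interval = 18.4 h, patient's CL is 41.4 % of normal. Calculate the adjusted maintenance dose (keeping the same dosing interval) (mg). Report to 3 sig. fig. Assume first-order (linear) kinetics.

To keep the same average steady-state level, dosing rate must scale with clearance.
CL ratio = 41.4 / 100 = 0.4140
New dose (same interval) = 2150 × 0.4140 = 890.1 mg

890 mg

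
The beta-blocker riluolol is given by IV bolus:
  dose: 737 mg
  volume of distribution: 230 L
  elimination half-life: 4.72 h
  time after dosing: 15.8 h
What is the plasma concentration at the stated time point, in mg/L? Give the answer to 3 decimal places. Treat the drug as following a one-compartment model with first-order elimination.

0.315 mg/L

C₀ = Dose / Vd = 737.0 / 230 = 3.204 mg/L
k = ln2 / t½ = 0.693147 / 4.72 = 0.1469 h⁻¹
C = C₀ · e^(−k·t) = 3.204 × e^(−0.1469 × 15.8)
  = 3.204 × 0.09817 = 0.3145 mg/L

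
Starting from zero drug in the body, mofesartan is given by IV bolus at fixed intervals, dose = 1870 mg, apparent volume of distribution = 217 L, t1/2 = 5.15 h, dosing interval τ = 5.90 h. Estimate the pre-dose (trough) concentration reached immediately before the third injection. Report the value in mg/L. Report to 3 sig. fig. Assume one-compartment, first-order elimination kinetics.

C₀ per dose = Dose / Vd = 1870 / 217 = 8.618 mg/L
k = ln2 / t½ = 0.693147 / 5.15 = 0.1346 h⁻¹
Fraction remaining after one interval: r = e^(−kτ) = e^(−0.1346 × 5.90) = 0.4520
Before dose 3, 2 doses have been given (aged 1τ, 2τ).
C_trough = C₀ × (r + r²) = 8.618 × (0.4520 + 0.2043) = 5.656 mg/L

5.66 mg/L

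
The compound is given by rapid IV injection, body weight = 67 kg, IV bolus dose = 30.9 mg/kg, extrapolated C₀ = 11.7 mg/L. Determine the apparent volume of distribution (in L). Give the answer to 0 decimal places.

177 L

Dose = 30.9 × 67 = 2070 mg
Vd = Dose / C₀ = 2070 / 11.7 = 176.9 L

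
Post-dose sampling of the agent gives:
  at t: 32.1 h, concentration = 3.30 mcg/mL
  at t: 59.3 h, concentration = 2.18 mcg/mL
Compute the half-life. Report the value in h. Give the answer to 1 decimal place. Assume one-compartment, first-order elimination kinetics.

45.5 h

k = ln(C₁/C₂) / (t₂ − t₁) = ln(3.30/2.18) / (59.3 − 32.1)
  = 0.4146 / 27.20 = 0.01524 h⁻¹
t½ = ln2 / k = 0.693147 / 0.01524 = 45.48 h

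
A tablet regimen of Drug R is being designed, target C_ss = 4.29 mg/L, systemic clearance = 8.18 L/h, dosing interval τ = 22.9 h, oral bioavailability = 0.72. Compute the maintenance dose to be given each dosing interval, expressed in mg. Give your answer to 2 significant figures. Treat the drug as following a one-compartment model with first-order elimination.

1100 mg

At steady state, F × (Dose/τ) = Css × CL.
Dose = Css × CL × τ / F = 4.29 × 8.180 × 22.9 / 0.72 = 1116 mg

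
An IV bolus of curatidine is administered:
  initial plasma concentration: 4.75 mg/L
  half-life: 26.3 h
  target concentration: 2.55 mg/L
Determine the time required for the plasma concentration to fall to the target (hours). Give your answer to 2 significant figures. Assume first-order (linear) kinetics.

24 h

k = ln2 / t½ = 0.693147 / 26.3 = 0.02636 h⁻¹
t = ln(C₀ / C) / k = ln(4.750 / 2.55) / 0.02636
  = ln(1.863) / 0.02636 = 0.6222 / 0.02636 = 23.60 h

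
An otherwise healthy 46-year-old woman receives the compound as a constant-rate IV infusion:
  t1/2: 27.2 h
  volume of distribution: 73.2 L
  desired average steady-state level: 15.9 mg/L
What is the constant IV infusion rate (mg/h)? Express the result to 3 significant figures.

k = ln2 / t½ = 0.693147 / 27.2 = 0.02548 h⁻¹
CL = k × Vd = 0.02548 × 73.2 = 1.865 L/h
At steady state, infusion rate R₀ = Css × CL = 15.9 × 1.865 = 29.65 mg/h

29.7 mg/h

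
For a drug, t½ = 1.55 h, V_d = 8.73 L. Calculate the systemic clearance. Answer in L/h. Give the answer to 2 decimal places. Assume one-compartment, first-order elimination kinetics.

3.90 L/h

k = ln2 / t½ = 0.693147 / 1.55 = 0.4472 h⁻¹
CL = k × Vd = 0.4472 × 8.73 = 3.904 L/h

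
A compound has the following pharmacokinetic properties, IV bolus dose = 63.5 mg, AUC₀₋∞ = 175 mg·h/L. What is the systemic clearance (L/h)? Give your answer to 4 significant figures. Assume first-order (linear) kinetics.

CL = Dose / AUC = 63.5 / 175 = 0.3629 L/h

0.3629 L/h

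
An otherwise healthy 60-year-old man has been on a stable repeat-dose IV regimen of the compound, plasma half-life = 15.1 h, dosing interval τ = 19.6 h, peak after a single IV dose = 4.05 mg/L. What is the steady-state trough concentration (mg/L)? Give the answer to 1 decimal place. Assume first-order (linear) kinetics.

k = ln2 / t½ = 0.693147 / 15.1 = 0.04590 h⁻¹
e^(−kτ) = e^(−0.04590 × 19.6) = 0.4067
Accumulation ratio R = 1 / (1 − e^(−kτ)) = 1 / (1 − 0.4067) = 1.685
Steady-state trough = C₀ × R × e^(−kτ) = 4.05 × 1.685 × 0.4067 = 2.775 mg/L

2.8 mg/L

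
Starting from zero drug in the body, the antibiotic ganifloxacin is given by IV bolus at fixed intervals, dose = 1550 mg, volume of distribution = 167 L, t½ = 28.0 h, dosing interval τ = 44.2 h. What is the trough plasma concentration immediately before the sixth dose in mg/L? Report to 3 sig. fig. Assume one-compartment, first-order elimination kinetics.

4.65 mg/L

C₀ per dose = Dose / Vd = 1550 / 167 = 9.281 mg/L
k = ln2 / t½ = 0.693147 / 28.0 = 0.02476 h⁻¹
Fraction remaining after one interval: r = e^(−kτ) = e^(−0.02476 × 44.2) = 0.3347
Before dose 6, 5 doses have been given (aged 1τ, 2τ, 3τ, 4τ, 5τ).
C_trough = C₀ × (r + r² + … + r^5) = C₀ × r(1−r^5)/(1−r)
        = 9.281 × 0.3347 × (1 − 0.004200) / (1 − 0.3347) = 4.649 mg/L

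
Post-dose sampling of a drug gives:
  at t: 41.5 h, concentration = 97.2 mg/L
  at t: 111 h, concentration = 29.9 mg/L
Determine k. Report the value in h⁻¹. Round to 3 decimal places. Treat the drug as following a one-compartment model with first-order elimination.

0.017 h⁻¹

k = ln(C₁/C₂) / (t₂ − t₁) = ln(97.2/29.9) / (111 − 41.5)
  = 1.179 / 69.50 = 0.01696 h⁻¹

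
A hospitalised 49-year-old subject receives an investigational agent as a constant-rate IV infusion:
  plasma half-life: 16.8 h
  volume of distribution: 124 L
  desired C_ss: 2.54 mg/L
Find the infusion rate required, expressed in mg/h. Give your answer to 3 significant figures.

k = ln2 / t½ = 0.693147 / 16.8 = 0.04126 h⁻¹
CL = k × Vd = 0.04126 × 124 = 5.116 L/h
At steady state, infusion rate R₀ = Css × CL = 2.54 × 5.116 = 12.99 mg/h

13.0 mg/h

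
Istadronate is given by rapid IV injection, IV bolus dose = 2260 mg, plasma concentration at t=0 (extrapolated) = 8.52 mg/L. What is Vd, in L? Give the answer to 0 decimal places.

265 L

Vd = Dose / C₀ = 2260 / 8.52 = 265.3 L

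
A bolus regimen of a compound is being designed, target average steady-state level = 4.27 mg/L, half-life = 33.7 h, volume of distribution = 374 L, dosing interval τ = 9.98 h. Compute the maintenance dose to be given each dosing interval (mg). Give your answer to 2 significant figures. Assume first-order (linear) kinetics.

330 mg

k = ln2 / t½ = 0.693147 / 33.7 = 0.02057 h⁻¹
CL = k × Vd = 0.02057 × 374 = 7.693 L/h
At steady state, Dose/τ = Css × CL.
Dose = Css × CL × τ = 4.27 × 7.693 × 9.98 = 327.8 mg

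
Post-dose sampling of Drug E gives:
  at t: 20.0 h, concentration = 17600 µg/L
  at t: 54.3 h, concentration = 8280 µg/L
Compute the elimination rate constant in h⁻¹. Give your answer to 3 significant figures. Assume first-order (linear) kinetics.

0.0220 h⁻¹

k = ln(C₁/C₂) / (t₂ − t₁) = ln(17600/8280) / (54.3 − 20.0)
  = 0.7541 / 34.30 = 0.02199 h⁻¹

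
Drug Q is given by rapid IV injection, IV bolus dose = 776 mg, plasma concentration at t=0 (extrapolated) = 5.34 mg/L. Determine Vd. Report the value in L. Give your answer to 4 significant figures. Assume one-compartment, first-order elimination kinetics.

145.3 L

Vd = Dose / C₀ = 776.0 / 5.34 = 145.3 L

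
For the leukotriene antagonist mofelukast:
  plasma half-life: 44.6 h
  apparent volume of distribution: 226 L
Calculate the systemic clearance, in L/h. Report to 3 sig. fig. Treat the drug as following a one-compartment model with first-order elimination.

3.51 L/h

k = ln2 / t½ = 0.693147 / 44.6 = 0.01554 h⁻¹
CL = k × Vd = 0.01554 × 226 = 3.512 L/h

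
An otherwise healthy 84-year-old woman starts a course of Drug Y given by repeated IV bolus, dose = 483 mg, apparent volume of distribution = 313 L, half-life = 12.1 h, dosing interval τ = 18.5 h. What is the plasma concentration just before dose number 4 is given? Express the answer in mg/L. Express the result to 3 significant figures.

C₀ per dose = Dose / Vd = 483 / 313 = 1.543 mg/L
k = ln2 / t½ = 0.693147 / 12.1 = 0.05728 h⁻¹
Fraction remaining after one interval: r = e^(−kτ) = e^(−0.05728 × 18.5) = 0.3466
Before dose 4, 3 doses have been given (aged 1τ, 2τ, 3τ).
C_trough = C₀ × (r + r² + … + r^3) = C₀ × r(1−r^3)/(1−r)
        = 1.543 × 0.3466 × (1 − 0.04164) / (1 − 0.3466) = 0.7844 mg/L

0.784 mg/L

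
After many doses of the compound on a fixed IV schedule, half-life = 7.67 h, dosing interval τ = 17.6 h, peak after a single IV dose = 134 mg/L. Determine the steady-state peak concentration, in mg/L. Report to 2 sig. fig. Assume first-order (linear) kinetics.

k = ln2 / t½ = 0.693147 / 7.67 = 0.09037 h⁻¹
e^(−kτ) = e^(−0.09037 × 17.6) = 0.2038
Accumulation ratio R = 1 / (1 − e^(−kτ)) = 1 / (1 − 0.2038) = 1.256
Steady-state peak = C₀ × R = 134 × 1.256 = 168.3 mg/L

170 mg/L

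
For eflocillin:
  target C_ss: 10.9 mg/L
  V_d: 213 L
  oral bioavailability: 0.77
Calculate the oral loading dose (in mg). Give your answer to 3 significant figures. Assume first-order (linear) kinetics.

3020 mg

LD = Css × Vd / F = 10.9 × 213 / 0.77 = 3015 mg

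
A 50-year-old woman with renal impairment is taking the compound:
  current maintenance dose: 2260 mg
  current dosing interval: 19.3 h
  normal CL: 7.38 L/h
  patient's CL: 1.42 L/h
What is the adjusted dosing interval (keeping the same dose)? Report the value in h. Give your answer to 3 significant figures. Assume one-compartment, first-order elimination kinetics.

100 h

To keep the same average steady-state level, dosing rate must scale with clearance.
CL ratio = 1.42 / 7.38 = 0.1924
New interval (same dose) = 19.3 / 0.1924 = 100.3 h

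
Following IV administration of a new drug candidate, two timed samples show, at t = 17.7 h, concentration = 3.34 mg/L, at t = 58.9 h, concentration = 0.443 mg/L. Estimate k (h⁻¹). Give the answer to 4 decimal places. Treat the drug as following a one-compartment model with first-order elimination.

0.0490 h⁻¹

k = ln(C₁/C₂) / (t₂ − t₁) = ln(3.34/0.443) / (58.9 − 17.7)
  = 2.020 / 41.20 = 0.04903 h⁻¹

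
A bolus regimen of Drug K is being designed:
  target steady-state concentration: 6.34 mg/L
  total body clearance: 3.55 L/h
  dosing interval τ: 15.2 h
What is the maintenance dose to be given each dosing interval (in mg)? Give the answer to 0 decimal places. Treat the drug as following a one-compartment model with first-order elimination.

At steady state, Dose/τ = Css × CL.
Dose = Css × CL × τ = 6.34 × 3.550 × 15.2 = 342.1 mg

342 mg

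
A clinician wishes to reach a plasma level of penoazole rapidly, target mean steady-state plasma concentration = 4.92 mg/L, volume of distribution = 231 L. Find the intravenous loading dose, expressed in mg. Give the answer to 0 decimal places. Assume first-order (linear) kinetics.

LD = Css × Vd = 4.92 × 231 = 1137 mg

1137 mg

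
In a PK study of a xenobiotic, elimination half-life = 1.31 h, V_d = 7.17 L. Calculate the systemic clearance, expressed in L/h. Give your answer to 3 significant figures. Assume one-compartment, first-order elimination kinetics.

k = ln2 / t½ = 0.693147 / 1.31 = 0.5291 h⁻¹
CL = k × Vd = 0.5291 × 7.17 = 3.794 L/h

3.79 L/h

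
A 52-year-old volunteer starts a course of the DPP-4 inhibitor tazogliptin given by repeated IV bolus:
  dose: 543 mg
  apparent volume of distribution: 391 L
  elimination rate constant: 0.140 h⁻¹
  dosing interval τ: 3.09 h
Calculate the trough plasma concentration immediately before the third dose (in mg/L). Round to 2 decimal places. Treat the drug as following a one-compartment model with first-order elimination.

C₀ per dose = Dose / Vd = 543 / 391 = 1.389 mg/L
Fraction remaining after one interval: r = e^(−kτ) = e^(−0.1400 × 3.09) = 0.6488
Before dose 3, 2 doses have been given (aged 1τ, 2τ).
C_trough = C₀ × (r + r²) = 1.389 × (0.6488 + 0.4209) = 1.486 mg/L

1.49 mg/L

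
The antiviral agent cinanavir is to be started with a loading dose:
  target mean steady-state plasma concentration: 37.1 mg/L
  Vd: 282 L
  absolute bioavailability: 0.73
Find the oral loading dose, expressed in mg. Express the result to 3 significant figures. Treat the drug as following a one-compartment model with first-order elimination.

14300 mg

LD = Css × Vd / F = 37.1 × 282 / 0.73 = 14330 mg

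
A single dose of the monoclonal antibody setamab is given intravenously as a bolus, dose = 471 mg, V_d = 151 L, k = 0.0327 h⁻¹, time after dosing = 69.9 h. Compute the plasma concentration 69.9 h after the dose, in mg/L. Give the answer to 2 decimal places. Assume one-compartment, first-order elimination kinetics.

0.32 mg/L

C₀ = Dose / Vd = 471.0 / 151 = 3.119 mg/L
C = C₀ · e^(−k·t) = 3.119 × e^(−0.03270 × 69.9)
  = 3.119 × 0.1017 = 0.3172 mg/L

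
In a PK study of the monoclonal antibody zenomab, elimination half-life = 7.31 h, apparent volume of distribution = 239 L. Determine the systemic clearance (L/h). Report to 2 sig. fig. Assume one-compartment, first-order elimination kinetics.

23 L/h

k = ln2 / t½ = 0.693147 / 7.31 = 0.09482 h⁻¹
CL = k × Vd = 0.09482 × 239 = 22.66 L/h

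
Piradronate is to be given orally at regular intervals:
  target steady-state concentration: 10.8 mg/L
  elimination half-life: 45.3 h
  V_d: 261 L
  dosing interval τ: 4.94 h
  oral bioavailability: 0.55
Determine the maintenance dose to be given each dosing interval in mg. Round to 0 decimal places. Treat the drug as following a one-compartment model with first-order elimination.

k = ln2 / t½ = 0.693147 / 45.3 = 0.01530 h⁻¹
CL = k × Vd = 0.01530 × 261 = 3.993 L/h
At steady state, F × (Dose/τ) = Css × CL.
Dose = Css × CL × τ / F = 10.8 × 3.993 × 4.94 / 0.55 = 387.3 mg

387 mg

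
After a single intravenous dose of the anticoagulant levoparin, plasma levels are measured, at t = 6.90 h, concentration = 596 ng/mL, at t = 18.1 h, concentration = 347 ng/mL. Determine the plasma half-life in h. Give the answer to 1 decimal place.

14.4 h

k = ln(C₁/C₂) / (t₂ − t₁) = ln(596/347) / (18.1 − 6.90)
  = 0.5409 / 11.20 = 0.04829 h⁻¹
t½ = ln2 / k = 0.693147 / 0.04829 = 14.35 h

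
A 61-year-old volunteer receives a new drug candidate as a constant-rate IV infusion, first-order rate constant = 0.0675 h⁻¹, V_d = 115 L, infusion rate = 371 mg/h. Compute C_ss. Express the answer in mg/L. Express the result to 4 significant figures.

CL = k × Vd = 0.06750 × 115 = 7.763 L/h
At steady state Css = R₀ / CL = 371 / 7.763 = 47.79 mg/L

47.79 mg/L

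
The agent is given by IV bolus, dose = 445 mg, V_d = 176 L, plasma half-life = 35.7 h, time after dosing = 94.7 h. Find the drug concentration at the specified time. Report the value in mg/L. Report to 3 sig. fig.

C₀ = Dose / Vd = 445.0 / 176 = 2.528 mg/L
k = ln2 / t½ = 0.693147 / 35.7 = 0.01942 h⁻¹
C = C₀ · e^(−k·t) = 2.528 × e^(−0.01942 × 94.7)
  = 2.528 × 0.1590 = 0.4020 mg/L

0.402 mg/L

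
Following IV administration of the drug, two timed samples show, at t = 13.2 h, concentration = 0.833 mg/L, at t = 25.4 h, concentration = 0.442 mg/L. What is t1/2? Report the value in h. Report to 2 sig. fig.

13 h

k = ln(C₁/C₂) / (t₂ − t₁) = ln(0.833/0.442) / (25.4 − 13.2)
  = 0.6337 / 12.20 = 0.05194 h⁻¹
t½ = ln2 / k = 0.693147 / 0.05194 = 13.35 h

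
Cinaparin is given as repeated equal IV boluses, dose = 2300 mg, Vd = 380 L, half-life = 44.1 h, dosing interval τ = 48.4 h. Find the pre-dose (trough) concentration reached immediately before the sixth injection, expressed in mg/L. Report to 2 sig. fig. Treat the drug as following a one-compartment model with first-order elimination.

5.2 mg/L

C₀ per dose = Dose / Vd = 2300 / 380 = 6.053 mg/L
k = ln2 / t½ = 0.693147 / 44.1 = 0.01572 h⁻¹
Fraction remaining after one interval: r = e^(−kτ) = e^(−0.01572 × 48.4) = 0.4673
Before dose 6, 5 doses have been given (aged 1τ, 2τ, 3τ, 4τ, 5τ).
C_trough = C₀ × (r + r² + … + r^5) = C₀ × r(1−r^5)/(1−r)
        = 6.053 × 0.4673 × (1 − 0.02228) / (1 − 0.4673) = 5.192 mg/L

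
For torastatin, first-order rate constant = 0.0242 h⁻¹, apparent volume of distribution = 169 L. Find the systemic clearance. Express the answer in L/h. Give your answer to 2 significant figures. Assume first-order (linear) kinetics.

4.1 L/h

CL = k × Vd = 0.0242 × 169 = 4.090 L/h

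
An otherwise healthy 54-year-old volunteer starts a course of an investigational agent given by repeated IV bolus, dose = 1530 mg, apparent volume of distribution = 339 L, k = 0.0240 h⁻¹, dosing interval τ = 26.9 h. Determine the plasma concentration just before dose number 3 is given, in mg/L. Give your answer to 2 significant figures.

3.6 mg/L

C₀ per dose = Dose / Vd = 1530 / 339 = 4.513 mg/L
Fraction remaining after one interval: r = e^(−kτ) = e^(−0.02400 × 26.9) = 0.5243
Before dose 3, 2 doses have been given (aged 1τ, 2τ).
C_trough = C₀ × (r + r²) = 4.513 × (0.5243 + 0.2749) = 3.607 mg/L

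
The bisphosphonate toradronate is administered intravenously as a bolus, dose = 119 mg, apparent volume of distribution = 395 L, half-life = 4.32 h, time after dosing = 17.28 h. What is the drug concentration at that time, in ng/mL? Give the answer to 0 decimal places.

19 ng/mL

C₀ = Dose / Vd = 119.0 / 395 = 0.3013 mg/L
k = ln2 / t½ = 0.693147 / 4.32 = 0.1605 h⁻¹
t / t½ = 17.28 / 4.32 = 4 half-lives
C = C₀ × (1/2)^4 = 0.3013 × 0.06250 = 0.01883 mg/L
Convert: 0.01883 mg/L × 1000 = 18.83 ng/mL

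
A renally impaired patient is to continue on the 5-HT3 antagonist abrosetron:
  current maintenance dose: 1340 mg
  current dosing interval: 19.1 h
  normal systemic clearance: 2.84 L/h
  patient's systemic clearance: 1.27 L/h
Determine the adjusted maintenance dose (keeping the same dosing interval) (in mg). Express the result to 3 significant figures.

599 mg

To keep the same average steady-state level, dosing rate must scale with clearance.
CL ratio = 1.27 / 2.84 = 0.4472
New dose (same interval) = 1340 × 0.4472 = 599.2 mg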